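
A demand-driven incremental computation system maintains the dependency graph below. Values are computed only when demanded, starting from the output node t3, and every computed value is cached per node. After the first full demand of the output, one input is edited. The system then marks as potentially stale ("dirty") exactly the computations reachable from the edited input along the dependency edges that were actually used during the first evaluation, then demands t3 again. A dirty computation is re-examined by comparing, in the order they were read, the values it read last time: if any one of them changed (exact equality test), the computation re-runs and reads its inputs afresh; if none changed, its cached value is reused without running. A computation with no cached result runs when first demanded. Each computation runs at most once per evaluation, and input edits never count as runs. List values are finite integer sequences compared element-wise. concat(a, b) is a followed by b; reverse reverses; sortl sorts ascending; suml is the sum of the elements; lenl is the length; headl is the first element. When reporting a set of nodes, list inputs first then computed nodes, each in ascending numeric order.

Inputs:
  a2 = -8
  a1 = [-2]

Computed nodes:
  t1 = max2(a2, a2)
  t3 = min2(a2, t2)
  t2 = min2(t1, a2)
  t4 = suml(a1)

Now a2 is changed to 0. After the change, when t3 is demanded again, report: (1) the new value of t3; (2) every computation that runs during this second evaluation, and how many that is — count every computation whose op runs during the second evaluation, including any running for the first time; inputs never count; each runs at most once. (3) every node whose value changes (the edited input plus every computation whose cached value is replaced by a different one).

First evaluation (everything demanded from the output):
  t1 = max2(-8, -8) = -8
  t2 = min2(-8, -8) = -8
  t3 = min2(-8, -8) = -8

Propagation after the edit:
  t1: runs — a2 -8->0; a2 -8->0; result 0.
  t2: runs — t1 -8->0; a2 -8->0; result 0.
  t3: runs — a2 -8->0; t2 -8->0; result 0.

New value of t3: 0.
Computations that run: t1, t2, t3 — 3 in total.
Values that change: a2, t1, t2, t3.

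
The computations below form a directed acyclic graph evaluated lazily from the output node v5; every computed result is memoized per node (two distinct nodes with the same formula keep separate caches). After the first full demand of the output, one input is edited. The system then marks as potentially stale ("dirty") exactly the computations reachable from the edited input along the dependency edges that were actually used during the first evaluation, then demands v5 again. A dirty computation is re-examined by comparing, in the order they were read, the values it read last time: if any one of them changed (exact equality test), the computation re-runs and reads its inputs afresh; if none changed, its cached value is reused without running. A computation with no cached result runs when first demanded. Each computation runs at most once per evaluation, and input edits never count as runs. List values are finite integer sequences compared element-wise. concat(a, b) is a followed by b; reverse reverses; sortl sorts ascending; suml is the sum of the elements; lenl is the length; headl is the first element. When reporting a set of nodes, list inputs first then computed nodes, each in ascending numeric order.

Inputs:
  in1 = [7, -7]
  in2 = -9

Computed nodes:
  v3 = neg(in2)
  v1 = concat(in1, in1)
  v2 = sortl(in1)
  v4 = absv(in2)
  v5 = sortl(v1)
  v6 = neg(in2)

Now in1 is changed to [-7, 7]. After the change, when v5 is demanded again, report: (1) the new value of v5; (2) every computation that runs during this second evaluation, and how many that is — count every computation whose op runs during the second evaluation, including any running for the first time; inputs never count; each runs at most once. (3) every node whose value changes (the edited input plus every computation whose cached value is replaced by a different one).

First demand of the output computes:
  v1 = concat([7, -7], [7, -7]) = [7, -7, 7, -7]
  v5 = sortl([7, -7, 7, -7]) = [-7, -7, 7, 7]

After the edit, cleaning proceeds:
  v1: a read changed (in1 [7, -7]->[-7, 7]; in1 [7, -7]->[-7, 7]) — executes, giving [-7, 7, -7, 7].
  v5: a read changed (v1 [7, -7, 7, -7]->[-7, 7, -7, 7]) — executes, giving [-7, -7, 7, 7] — identical to its old value.

Demanding v5 again yields [-7, -7, 7, 7].
2 computations run: v1, v5.
The nodes whose values change: in1, v1.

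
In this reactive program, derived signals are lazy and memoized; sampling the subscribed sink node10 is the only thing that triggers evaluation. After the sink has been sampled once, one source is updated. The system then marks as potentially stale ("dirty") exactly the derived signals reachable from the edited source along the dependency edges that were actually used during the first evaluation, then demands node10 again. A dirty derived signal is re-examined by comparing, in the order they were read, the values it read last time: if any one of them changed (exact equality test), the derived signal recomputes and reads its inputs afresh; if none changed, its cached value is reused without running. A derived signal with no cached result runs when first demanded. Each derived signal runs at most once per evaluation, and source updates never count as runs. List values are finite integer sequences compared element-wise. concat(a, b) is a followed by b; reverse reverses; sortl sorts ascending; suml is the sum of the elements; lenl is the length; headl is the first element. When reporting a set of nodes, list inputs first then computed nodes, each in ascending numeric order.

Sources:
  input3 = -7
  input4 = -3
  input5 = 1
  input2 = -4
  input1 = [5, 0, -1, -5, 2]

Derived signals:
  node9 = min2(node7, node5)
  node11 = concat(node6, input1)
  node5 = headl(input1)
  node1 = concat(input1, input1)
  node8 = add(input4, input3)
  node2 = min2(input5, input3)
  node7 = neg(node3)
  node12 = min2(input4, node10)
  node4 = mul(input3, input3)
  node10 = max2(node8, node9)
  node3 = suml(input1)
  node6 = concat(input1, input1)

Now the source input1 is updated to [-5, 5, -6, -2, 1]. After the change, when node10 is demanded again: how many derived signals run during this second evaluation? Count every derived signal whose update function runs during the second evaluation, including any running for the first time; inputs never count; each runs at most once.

5 derived signals run: node3, node5, node7, node9, node10.

First demand of the output computes:
  node3 = suml([5, 0, -1, -5, 2]) = 1
  node5 = headl([5, 0, -1, -5, 2]) = 5
  node7 = neg(1) = -1
  node8 = add(-3, -7) = -10
  node9 = min2(-1, 5) = -1
  node10 = max2(-10, -1) = -1

After the edit, cleaning proceeds:
  node3: a read changed (input1 [5, 0, -1, -5, 2]->[-5, 5, -6, -2, 1]) — executes, giving -7.
  node5: a read changed (input1 [5, 0, -1, -5, 2]->[-5, 5, -6, -2, 1]) — executes, giving -5.
  node7: a read changed (node3 1->-7) — executes, giving 7.
  node9: a read changed (node7 -1->7; node5 5->-5) — executes, giving -5.
  node10: a read changed (node9 -1->-5) — executes, giving -5.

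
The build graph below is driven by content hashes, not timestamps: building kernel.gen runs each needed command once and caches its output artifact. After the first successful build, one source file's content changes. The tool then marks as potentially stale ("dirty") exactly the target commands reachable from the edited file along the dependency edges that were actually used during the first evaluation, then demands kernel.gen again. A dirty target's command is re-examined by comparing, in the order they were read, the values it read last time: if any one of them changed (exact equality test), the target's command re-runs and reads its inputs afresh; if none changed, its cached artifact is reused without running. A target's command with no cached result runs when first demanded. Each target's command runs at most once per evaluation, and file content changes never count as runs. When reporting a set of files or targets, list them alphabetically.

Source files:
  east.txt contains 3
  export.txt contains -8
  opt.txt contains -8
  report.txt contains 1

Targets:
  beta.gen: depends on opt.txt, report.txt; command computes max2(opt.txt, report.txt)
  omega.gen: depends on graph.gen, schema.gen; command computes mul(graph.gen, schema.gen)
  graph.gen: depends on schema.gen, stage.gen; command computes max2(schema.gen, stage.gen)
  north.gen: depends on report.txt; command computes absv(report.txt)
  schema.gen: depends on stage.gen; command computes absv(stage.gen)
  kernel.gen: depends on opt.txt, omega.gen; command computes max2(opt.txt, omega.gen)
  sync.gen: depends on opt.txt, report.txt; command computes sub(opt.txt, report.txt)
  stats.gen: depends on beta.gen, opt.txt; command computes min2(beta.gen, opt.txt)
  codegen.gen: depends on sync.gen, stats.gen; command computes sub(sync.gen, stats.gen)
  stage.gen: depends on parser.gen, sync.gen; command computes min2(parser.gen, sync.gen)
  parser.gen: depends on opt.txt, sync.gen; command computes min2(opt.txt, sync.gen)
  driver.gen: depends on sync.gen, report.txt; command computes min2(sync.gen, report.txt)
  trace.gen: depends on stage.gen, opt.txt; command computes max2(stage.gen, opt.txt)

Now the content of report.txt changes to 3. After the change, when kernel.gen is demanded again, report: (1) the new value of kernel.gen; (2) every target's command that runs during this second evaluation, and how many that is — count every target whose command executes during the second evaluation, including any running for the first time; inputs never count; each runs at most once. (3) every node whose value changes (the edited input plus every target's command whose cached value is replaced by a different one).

kernel.gen now evaluates to 121.
Run set: graph.gen, kernel.gen, omega.gen, parser.gen, schema.gen, stage.gen, sync.gen (7 run).
Changed values: graph.gen, kernel.gen, omega.gen, parser.gen, report.txt, schema.gen, stage.gen, sync.gen.

Initial pass — values computed on the first demand:
  sync.gen = sub(-8, 1) = -9
  parser.gen = min2(-8, -9) = -9
  stage.gen = min2(-9, -9) = -9
  schema.gen = absv(-9) = 9
  graph.gen = max2(9, -9) = 9
  omega.gen = mul(9, 9) = 81
  kernel.gen = max2(-8, 81) = 81

Second demand — change propagation:
  sync.gen: re-runs because report.txt 1->3; new result -11.
  parser.gen: re-runs because sync.gen -9->-11; new result -11.
  stage.gen: re-runs because parser.gen -9->-11; sync.gen -9->-11; new result -11.
  schema.gen: re-runs because stage.gen -9->-11; new result 11.
  graph.gen: re-runs because schema.gen 9->11; stage.gen -9->-11; new result 11.
  omega.gen: re-runs because graph.gen 9->11; schema.gen 9->11; new result 121.
  kernel.gen: re-runs because omega.gen 81->121; new result 121.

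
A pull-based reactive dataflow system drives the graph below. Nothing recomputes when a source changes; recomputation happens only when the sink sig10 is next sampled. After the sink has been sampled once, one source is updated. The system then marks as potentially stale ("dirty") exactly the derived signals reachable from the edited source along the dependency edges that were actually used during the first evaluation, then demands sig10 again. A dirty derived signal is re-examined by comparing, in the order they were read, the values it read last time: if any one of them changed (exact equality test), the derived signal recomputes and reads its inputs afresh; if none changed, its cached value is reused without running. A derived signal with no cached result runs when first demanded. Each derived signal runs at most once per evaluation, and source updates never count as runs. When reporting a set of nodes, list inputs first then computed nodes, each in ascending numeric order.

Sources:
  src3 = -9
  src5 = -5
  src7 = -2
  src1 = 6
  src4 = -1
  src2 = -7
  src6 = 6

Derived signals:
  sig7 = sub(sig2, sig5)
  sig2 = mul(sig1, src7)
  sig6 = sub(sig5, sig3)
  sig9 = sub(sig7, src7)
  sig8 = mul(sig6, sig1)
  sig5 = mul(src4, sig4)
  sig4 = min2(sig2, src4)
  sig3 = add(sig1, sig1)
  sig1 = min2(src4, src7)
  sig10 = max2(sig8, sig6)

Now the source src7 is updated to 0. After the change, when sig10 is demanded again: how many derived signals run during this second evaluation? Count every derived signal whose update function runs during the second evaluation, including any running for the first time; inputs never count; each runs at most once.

First evaluation (everything demanded from the output):
  sig1 = min2(-1, -2) = -2
  sig2 = mul(-2, -2) = 4
  sig3 = add(-2, -2) = -4
  sig4 = min2(4, -1) = -1
  sig5 = mul(-1, -1) = 1
  sig6 = sub(1, -4) = 5
  sig8 = mul(5, -2) = -10
  sig10 = max2(-10, 5) = 5

Propagation after the edit:
  sig1: runs — src7 -2->0; result -1.
  sig2: runs — sig1 -2->-1; src7 -2->0; result 0.
  sig3: runs — sig1 -2->-1; sig1 -2->-1; result -2.
  sig4: runs — sig2 4->0; result -1 (same value as before).
  sig5: checked — values it read are unchanged (src4 unchanged, sig4 unchanged); reused cached 1 without running.
  sig6: runs — sig3 -4->-2; result 3.
  sig8: runs — sig6 5->3; sig1 -2->-1; result -3.
  sig10: runs — sig8 -10->-3; sig6 5->3; result 3.

Key observation: the cutoff stops propagation at sig5 — its inputs' values are unchanged, so it reuses its cache.

Derived signals that run: sig1, sig2, sig3, sig4, sig6, sig8, sig10 — 7 in total.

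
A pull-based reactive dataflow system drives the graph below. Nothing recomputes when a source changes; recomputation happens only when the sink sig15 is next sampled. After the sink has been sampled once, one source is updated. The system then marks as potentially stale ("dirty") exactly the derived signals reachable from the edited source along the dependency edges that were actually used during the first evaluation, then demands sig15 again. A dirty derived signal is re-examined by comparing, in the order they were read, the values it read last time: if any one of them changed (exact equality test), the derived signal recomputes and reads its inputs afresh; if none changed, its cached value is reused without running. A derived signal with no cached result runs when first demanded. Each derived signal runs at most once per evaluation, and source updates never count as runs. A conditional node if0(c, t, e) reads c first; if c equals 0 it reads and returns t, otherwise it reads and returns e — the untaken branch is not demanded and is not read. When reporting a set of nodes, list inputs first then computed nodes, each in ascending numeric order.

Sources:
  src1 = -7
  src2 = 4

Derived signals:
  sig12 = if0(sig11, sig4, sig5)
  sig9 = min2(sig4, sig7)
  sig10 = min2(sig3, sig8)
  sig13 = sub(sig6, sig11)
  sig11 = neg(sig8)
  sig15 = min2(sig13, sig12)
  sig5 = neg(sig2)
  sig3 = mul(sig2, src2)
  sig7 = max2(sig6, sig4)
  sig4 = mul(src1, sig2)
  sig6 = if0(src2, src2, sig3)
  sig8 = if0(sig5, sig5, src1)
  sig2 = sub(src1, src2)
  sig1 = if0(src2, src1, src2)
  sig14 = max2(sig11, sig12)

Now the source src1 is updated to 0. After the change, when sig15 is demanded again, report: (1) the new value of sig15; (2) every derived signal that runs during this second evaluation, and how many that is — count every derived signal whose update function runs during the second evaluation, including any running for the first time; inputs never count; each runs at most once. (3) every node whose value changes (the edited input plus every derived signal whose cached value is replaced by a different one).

New value of sig15: -16.
Derived signals that run: sig2, sig3, sig4, sig5, sig6, sig8, sig11, sig12, sig13, sig15 — 10 in total.
Values that change: src1, sig2, sig3, sig5, sig6, sig8, sig11, sig12, sig13, sig15.
Key observation: a condition flipped, so demand reaches new nodes — sig4 runs for the first time.

First evaluation (everything demanded from the output):
  sig2 = sub(-7, 4) = -11
  sig3 = mul(-11, 4) = -44
  sig5 = neg(-11) = 11
  sig6 = if0(src2=4 -> else branch sig3) = -44
  sig8 = if0(sig5=11 -> else branch src1) = -7
  sig11 = neg(-7) = 7
  sig12 = if0(sig11=7 -> else branch sig5) = 11
  sig13 = sub(-44, 7) = -51
  sig15 = min2(-51, 11) = -51

Propagation after the edit:
  sig2: runs — src1 -7->0; result -4.
  sig3: runs — sig2 -11->-4; result -16.
  sig4: demanded for the first time — runs, produces 0.
  sig5: runs — sig2 -11->-4; result 4.
  sig6: runs — sig3 -44->-16; result -16.
  sig8: runs — sig5 11->4; src1 -7->0; result 0.
  sig11: runs — sig8 -7->0; result 0.
  sig12: runs — sig11 7->0; sig5 11->4; result 0.
  sig13: runs — sig6 -44->-16; sig11 7->0; result -16.
  sig15: runs — sig13 -51->-16; sig12 11->0; result -16.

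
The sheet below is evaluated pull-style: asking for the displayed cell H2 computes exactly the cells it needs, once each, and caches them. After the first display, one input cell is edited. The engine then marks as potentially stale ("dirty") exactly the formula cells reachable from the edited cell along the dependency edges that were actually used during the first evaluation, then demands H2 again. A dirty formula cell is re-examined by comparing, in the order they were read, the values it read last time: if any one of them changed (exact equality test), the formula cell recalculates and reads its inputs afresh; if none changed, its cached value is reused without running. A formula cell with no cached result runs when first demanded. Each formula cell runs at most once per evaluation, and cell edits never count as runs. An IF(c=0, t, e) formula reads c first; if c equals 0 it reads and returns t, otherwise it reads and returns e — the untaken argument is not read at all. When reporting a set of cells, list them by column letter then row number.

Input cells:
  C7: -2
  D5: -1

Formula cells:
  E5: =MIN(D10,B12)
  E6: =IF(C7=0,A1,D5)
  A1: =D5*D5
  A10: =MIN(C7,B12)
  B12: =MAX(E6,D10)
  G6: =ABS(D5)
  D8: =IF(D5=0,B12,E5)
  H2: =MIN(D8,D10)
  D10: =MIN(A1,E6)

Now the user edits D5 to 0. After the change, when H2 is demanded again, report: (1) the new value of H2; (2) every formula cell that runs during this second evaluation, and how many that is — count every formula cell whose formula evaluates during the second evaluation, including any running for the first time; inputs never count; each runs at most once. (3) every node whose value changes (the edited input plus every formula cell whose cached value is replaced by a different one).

Demanding H2 again yields 0.
6 formula cells run: A1, B12, D8, D10, E6, H2.
The nodes whose values change: A1, B12, D5, D8, D10, E6, H2.
Note the branch switch — demand abandons E5, which is never re-examined.

First demand of the output computes:
  A1 = -1 * -1 = 1
  E6 = IF(C7=0: C7=-2 -> else branch D5) = -1
  D10 = MIN(1, -1) = -1
  B12 = MAX(-1, -1) = -1
  E5 = MIN(-1, -1) = -1
  D8 = IF(D5=0: D5=-1 -> else branch E5) = -1
  H2 = MIN(-1, -1) = -1

After the edit, cleaning proceeds:
  A1: a read changed (D5 -1->0; D5 -1->0) — executes, giving 0.
  E6: a read changed (D5 -1->0) — executes, giving 0.
  D10: a read changed (A1 1->0; E6 -1->0) — executes, giving 0.
  B12: a read changed (E6 -1->0; D10 -1->0) — executes, giving 0.
  E5: stays stale; no demand reaches it after the flip.
  D8: a read changed (D5 -1->0) — executes, giving 0.
  H2: a read changed (D8 -1->0; D10 -1->0) — executes, giving 0.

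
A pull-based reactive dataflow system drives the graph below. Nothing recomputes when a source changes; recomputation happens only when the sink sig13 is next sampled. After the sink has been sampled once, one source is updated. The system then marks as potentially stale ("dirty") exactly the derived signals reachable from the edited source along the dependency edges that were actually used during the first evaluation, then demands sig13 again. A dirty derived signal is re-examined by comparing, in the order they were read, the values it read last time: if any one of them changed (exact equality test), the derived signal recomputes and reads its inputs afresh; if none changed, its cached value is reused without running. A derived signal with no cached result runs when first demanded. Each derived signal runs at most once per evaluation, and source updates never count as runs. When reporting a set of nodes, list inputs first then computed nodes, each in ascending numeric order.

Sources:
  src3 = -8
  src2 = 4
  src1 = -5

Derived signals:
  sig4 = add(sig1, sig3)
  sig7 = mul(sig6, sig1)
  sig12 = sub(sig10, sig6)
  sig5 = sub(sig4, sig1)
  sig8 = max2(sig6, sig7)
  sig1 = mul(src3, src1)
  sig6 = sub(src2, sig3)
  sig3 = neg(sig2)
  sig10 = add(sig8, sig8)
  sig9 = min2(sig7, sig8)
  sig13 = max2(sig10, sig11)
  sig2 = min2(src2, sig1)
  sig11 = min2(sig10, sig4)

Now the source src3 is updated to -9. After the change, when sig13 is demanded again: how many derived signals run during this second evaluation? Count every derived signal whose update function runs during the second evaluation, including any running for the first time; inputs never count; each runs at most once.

First evaluation (everything demanded from the output):
  sig1 = mul(-8, -5) = 40
  sig2 = min2(4, 40) = 4
  sig3 = neg(4) = -4
  sig4 = add(40, -4) = 36
  sig6 = sub(4, -4) = 8
  sig7 = mul(8, 40) = 320
  sig8 = max2(8, 320) = 320
  sig10 = add(320, 320) = 640
  sig11 = min2(640, 36) = 36
  sig13 = max2(640, 36) = 640

Propagation after the edit:
  sig1: runs — src3 -8->-9; result 45.
  sig2: runs — sig1 40->45; result 4 (same value as before).
  sig3: checked — values it read are unchanged (sig2 unchanged); reused cached -4 without running.
  sig4: runs — sig1 40->45; result 41.
  sig6: checked — values it read are unchanged (src2 unchanged, sig3 unchanged); reused cached 8 without running.
  sig7: runs — sig1 40->45; result 360.
  sig8: runs — sig7 320->360; result 360.
  sig10: runs — sig8 320->360; sig8 320->360; result 720.
  sig11: runs — sig10 640->720; sig4 36->41; result 41.
  sig13: runs — sig10 640->720; sig11 36->41; result 720.

Key observation: the cutoff stops propagation at sig3 — its inputs' values are unchanged, so it reuses its cache.

Derived signals that run: sig1, sig2, sig4, sig7, sig8, sig10, sig11, sig13 — 8 in total.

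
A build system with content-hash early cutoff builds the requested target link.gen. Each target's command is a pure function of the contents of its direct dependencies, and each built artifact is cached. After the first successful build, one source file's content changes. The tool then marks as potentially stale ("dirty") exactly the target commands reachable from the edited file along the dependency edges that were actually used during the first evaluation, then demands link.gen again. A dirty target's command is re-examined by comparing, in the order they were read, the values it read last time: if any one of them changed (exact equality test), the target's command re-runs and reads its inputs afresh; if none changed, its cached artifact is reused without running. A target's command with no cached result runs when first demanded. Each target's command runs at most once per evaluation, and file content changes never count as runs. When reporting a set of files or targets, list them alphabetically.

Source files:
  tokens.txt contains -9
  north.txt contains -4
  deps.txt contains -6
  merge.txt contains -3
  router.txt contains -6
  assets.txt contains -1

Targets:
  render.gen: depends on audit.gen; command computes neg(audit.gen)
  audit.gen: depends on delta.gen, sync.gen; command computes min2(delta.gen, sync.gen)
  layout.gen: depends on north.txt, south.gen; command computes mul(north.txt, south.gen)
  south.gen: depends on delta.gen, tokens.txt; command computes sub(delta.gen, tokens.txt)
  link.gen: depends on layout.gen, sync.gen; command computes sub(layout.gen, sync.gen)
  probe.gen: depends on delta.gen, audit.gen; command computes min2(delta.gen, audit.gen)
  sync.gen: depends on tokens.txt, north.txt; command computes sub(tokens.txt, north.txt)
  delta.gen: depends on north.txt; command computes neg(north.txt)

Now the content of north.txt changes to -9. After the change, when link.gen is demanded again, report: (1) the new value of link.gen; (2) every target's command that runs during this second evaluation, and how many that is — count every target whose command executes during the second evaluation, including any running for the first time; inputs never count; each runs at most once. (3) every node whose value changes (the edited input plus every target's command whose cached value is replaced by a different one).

First evaluation (everything demanded from the output):
  delta.gen = neg(-4) = 4
  south.gen = sub(4, -9) = 13
  layout.gen = mul(-4, 13) = -52
  sync.gen = sub(-9, -4) = -5
  link.gen = sub(-52, -5) = -47

Propagation after the edit:
  delta.gen: runs — north.txt -4->-9; result 9.
  south.gen: runs — delta.gen 4->9; result 18.
  layout.gen: runs — north.txt -4->-9; south.gen 13->18; result -162.
  sync.gen: runs — north.txt -4->-9; result 0.
  link.gen: runs — layout.gen -52->-162; sync.gen -5->0; result -162.

New value of link.gen: -162.
Target commands that run: delta.gen, layout.gen, link.gen, south.gen, sync.gen — 5 in total.
Values that change: delta.gen, layout.gen, link.gen, north.txt, south.gen, sync.gen.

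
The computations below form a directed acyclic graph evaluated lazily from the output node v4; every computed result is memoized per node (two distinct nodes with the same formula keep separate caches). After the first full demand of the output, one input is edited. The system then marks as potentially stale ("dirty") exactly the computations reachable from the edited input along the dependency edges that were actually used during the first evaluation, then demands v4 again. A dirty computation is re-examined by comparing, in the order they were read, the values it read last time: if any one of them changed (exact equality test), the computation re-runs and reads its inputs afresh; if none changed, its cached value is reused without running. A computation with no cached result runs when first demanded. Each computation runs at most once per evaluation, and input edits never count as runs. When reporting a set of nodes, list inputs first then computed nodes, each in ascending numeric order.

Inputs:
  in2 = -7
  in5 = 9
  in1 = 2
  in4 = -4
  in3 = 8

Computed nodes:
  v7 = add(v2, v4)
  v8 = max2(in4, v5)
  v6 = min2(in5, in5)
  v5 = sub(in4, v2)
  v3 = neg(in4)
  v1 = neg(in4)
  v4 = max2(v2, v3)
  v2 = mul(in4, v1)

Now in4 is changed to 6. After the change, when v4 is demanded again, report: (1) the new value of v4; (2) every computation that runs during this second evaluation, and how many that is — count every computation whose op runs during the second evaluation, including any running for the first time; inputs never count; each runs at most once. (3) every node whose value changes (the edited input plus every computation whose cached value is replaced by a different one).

Demanding v4 again yields -6.
4 computations run: v1, v2, v3, v4.
The nodes whose values change: in4, v1, v2, v3, v4.

First demand of the output computes:
  v1 = neg(-4) = 4
  v2 = mul(-4, 4) = -16
  v3 = neg(-4) = 4
  v4 = max2(-16, 4) = 4

After the edit, cleaning proceeds:
  v1: a read changed (in4 -4->6) — executes, giving -6.
  v2: a read changed (in4 -4->6; v1 4->-6) — executes, giving -36.
  v3: a read changed (in4 -4->6) — executes, giving -6.
  v4: a read changed (v2 -16->-36; v3 4->-6) — executes, giving -6.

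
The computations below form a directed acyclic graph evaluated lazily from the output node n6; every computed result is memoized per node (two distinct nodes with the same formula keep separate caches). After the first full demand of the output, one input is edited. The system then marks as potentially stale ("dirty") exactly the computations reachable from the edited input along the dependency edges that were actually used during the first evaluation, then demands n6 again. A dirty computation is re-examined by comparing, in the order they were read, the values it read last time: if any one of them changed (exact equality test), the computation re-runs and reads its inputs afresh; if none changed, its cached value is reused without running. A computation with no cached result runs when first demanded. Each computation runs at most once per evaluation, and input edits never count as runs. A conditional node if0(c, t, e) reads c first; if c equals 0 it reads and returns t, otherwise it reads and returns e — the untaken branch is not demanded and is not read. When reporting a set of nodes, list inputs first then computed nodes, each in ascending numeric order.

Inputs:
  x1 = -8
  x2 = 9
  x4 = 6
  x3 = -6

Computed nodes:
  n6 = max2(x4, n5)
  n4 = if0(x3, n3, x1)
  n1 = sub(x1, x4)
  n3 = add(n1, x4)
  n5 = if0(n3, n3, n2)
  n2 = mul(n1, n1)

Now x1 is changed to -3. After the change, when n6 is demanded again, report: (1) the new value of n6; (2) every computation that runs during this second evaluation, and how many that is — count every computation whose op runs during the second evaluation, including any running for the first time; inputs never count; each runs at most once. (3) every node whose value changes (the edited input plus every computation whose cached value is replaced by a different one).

Demanding n6 again yields 81.
5 computations run: n1, n2, n3, n5, n6.
The nodes whose values change: x1, n1, n2, n3, n5, n6.

First demand of the output computes:
  n1 = sub(-8, 6) = -14
  n2 = mul(-14, -14) = 196
  n3 = add(-14, 6) = -8
  n5 = if0(n3=-8 -> else branch n2) = 196
  n6 = max2(6, 196) = 196

After the edit, cleaning proceeds:
  n1: a read changed (x1 -8->-3) — executes, giving -9.
  n2: a read changed (n1 -14->-9; n1 -14->-9) — executes, giving 81.
  n3: a read changed (n1 -14->-9) — executes, giving -3.
  n5: a read changed (n3 -8->-3; n2 196->81) — executes, giving 81.
  n6: a read changed (n5 196->81) — executes, giving 81.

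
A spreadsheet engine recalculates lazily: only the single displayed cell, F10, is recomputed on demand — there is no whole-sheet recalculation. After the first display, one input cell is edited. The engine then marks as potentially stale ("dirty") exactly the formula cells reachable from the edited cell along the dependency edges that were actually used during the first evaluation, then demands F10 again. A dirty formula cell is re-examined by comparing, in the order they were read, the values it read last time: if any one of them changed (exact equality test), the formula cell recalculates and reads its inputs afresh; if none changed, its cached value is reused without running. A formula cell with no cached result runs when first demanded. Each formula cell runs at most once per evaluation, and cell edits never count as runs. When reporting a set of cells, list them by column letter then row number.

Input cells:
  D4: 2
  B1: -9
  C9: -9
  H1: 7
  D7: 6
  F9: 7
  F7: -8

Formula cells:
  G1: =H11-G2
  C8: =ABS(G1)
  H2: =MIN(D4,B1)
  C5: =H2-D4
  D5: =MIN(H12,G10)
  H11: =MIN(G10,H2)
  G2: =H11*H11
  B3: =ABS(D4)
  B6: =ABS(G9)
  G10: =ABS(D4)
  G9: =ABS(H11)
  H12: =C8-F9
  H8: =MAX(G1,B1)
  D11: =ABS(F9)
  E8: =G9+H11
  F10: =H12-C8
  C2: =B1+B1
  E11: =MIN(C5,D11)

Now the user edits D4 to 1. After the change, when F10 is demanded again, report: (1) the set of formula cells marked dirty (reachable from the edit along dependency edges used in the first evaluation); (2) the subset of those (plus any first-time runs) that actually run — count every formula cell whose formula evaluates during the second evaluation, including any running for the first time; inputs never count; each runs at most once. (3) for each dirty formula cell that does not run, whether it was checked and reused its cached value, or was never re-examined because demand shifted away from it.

First evaluation (everything demanded from the output):
  G10 = ABS(2) = 2
  H2 = MIN(2, -9) = -9
  H11 = MIN(2, -9) = -9
  G2 = -9 * -9 = 81
  G1 = -9 - 81 = -90
  C8 = ABS(-90) = 90
  H12 = 90 - 7 = 83
  F10 = 83 - 90 = -7

Propagation after the edit:
  G10: runs — D4 2->1; result 1.
  H2: runs — D4 2->1; result -9 (same value as before).
  H11: runs — G10 2->1; result -9 (same value as before).
  G2: checked — values it read are unchanged (H11 unchanged, H11 unchanged); reused cached 81 without running.
  G1: checked — values it read are unchanged (H11 unchanged, G2 unchanged); reused cached -90 without running.
  C8: checked — values it read are unchanged (G1 unchanged); reused cached 90 without running.
  H12: checked — values it read are unchanged (C8 unchanged, F9 unchanged); reused cached 83 without running.
  F10: checked — values it read are unchanged (H12 unchanged, C8 unchanged); reused cached -7 without running.

Key observation: the cutoff stops propagation at G2 — its inputs' values are unchanged, so it reuses its cache.

Marked dirty: C8, F10, G1, G2, G10, H2, H11, H12.
Formula cells that run: G10, H2, H11 — 3 in total.
Checked but reused from cache: C8, F10, G1, G2, H12.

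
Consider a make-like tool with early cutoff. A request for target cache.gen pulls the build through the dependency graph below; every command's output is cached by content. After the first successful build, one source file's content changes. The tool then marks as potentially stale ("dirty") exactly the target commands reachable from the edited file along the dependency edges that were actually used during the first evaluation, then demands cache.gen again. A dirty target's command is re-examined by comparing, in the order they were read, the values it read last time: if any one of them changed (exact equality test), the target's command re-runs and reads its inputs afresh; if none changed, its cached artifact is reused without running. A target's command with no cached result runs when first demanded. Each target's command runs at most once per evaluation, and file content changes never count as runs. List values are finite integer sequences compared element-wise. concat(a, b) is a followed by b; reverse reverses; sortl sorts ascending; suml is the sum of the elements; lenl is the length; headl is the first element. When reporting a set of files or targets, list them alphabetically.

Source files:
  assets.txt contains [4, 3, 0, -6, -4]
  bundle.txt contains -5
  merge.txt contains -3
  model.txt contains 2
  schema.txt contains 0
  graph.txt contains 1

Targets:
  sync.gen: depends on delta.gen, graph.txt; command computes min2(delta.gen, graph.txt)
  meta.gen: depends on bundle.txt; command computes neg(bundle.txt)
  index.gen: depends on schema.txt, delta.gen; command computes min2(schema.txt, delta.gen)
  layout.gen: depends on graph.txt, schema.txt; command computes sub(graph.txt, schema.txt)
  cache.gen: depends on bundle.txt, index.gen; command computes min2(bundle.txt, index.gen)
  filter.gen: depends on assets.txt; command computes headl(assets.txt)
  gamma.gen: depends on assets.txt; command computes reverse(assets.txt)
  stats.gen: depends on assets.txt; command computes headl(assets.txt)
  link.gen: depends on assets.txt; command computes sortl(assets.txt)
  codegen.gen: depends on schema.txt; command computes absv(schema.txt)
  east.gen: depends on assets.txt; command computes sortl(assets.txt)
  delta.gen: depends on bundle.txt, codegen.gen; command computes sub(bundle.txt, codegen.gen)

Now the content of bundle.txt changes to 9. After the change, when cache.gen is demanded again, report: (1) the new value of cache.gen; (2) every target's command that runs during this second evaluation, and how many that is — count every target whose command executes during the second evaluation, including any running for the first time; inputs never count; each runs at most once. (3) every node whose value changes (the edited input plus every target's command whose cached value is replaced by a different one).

First demand of the output computes:
  codegen.gen = absv(0) = 0
  delta.gen = sub(-5, 0) = -5
  index.gen = min2(0, -5) = -5
  cache.gen = min2(-5, -5) = -5

After the edit, cleaning proceeds:
  delta.gen: a read changed (bundle.txt -5->9) — executes, giving 9.
  index.gen: a read changed (delta.gen -5->9) — executes, giving 0.
  cache.gen: a read changed (bundle.txt -5->9; index.gen -5->0) — executes, giving 0.

Demanding cache.gen again yields 0.
3 target commands run: cache.gen, delta.gen, index.gen.
The nodes whose values change: bundle.txt, cache.gen, delta.gen, index.gen.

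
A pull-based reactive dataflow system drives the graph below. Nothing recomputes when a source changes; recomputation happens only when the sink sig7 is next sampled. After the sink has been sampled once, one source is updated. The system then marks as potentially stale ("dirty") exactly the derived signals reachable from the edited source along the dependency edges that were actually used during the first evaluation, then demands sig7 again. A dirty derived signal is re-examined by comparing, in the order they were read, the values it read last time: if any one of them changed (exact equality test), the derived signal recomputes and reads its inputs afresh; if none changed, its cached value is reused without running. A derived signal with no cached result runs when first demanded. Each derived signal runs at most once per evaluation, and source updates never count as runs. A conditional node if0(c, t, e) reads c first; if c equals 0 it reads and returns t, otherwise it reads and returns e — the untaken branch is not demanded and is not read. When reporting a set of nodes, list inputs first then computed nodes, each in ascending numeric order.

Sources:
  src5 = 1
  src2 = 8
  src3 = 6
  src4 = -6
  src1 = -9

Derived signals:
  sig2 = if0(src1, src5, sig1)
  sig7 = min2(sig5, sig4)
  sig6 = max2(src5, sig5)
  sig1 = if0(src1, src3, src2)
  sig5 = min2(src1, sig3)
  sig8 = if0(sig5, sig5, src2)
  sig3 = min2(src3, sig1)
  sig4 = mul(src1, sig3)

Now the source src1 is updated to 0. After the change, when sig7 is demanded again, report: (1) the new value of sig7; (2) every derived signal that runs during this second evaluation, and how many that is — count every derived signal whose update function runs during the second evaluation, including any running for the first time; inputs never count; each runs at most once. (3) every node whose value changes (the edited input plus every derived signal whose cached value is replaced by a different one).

First evaluation (everything demanded from the output):
  sig1 = if0(src1=-9 -> else branch src2) = 8
  sig3 = min2(6, 8) = 6
  sig4 = mul(-9, 6) = -54
  sig5 = min2(-9, 6) = -9
  sig7 = min2(-9, -54) = -54

Propagation after the edit:
  sig1: runs — src1 -9->0; result 6.
  sig3: runs — sig1 8->6; result 6 (same value as before).
  sig4: runs — src1 -9->0; result 0.
  sig5: runs — src1 -9->0; result 0.
  sig7: runs — sig5 -9->0; sig4 -54->0; result 0.

New value of sig7: 0.
Derived signals that run: sig1, sig3, sig4, sig5, sig7 — 5 in total.
Values that change: src1, sig1, sig4, sig5, sig7.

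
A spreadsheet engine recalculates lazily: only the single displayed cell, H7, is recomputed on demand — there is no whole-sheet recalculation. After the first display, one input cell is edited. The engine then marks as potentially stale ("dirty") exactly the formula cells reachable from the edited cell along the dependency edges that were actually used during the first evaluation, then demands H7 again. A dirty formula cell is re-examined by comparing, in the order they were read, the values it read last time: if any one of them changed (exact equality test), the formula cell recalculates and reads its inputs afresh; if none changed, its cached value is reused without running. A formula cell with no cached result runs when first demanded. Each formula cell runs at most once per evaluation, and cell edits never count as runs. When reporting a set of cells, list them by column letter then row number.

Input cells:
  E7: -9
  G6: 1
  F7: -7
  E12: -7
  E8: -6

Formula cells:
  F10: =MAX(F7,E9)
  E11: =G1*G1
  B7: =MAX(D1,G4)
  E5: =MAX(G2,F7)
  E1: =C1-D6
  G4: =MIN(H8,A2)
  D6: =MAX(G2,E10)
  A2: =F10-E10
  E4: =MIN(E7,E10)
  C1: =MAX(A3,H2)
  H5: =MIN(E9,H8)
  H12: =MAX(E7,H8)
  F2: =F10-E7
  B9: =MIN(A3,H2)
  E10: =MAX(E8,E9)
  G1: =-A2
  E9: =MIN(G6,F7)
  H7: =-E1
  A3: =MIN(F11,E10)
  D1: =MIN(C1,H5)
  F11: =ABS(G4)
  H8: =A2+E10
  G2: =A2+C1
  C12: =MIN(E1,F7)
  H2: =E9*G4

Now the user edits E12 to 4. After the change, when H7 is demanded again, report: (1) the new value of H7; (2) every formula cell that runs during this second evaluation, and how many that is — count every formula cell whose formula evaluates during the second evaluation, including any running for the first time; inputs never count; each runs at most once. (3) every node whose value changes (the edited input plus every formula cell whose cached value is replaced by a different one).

First evaluation (everything demanded from the output):
  E9 = MIN(1, -7) = -7
  E10 = MAX(-6, -7) = -6
  F10 = MAX(-7, -7) = -7
  A2 = -7 - -6 = -1
  H8 = -1 + -6 = -7
  G4 = MIN(-7, -1) = -7
  F11 = ABS(-7) = 7
  A3 = MIN(7, -6) = -6
  H2 = -7 * -7 = 49
  C1 = MAX(-6, 49) = 49
  G2 = -1 + 49 = 48
  D6 = MAX(48, -6) = 48
  E1 = 49 - 48 = 1
  H7 = -(1) = -1

Propagation after the edit:
  E12 feeds no computation that the output demands — nothing is marked dirty and nothing runs.

Key observation: E12 is never demanded by the output, so the edit triggers no recomputation at all.

New value of H7: -1.
Formula cells that run: none — 0 in total.
Values that change: E12.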